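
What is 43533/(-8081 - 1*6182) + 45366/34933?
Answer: -873683031/498249379 ≈ -1.7535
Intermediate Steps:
43533/(-8081 - 1*6182) + 45366/34933 = 43533/(-8081 - 6182) + 45366*(1/34933) = 43533/(-14263) + 45366/34933 = 43533*(-1/14263) + 45366/34933 = -43533/14263 + 45366/34933 = -873683031/498249379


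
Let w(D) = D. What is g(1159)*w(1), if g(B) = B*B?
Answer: 1343281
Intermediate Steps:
g(B) = B²
g(1159)*w(1) = 1159²*1 = 1343281*1 = 1343281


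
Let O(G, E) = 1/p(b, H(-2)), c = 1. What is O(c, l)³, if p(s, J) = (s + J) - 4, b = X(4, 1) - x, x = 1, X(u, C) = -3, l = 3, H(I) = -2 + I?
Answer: -1/1728 ≈ -0.00057870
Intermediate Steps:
b = -4 (b = -3 - 1*1 = -3 - 1 = -4)
p(s, J) = -4 + J + s (p(s, J) = (J + s) - 4 = -4 + J + s)
O(G, E) = -1/12 (O(G, E) = 1/(-4 + (-2 - 2) - 4) = 1/(-4 - 4 - 4) = 1/(-12) = -1/12)
O(c, l)³ = (-1/12)³ = -1/1728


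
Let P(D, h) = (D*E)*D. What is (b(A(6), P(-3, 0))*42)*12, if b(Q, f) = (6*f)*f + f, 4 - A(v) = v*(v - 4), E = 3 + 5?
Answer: 15712704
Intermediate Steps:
E = 8
A(v) = 4 - v*(-4 + v) (A(v) = 4 - v*(v - 4) = 4 - v*(-4 + v))
P(D, h) = 8*D² (P(D, h) = (D*8)*D = (8*D)*D = 8*D²)
b(Q, f) = f + 6*f² (b(Q, f) = 6*f² + f = f + 6*f²)
(b(A(6), P(-3, 0))*42)*12 = (((8*(-3)²)*(1 + 6*(8*(-3)²)))*42)*12 = (((8*9)*(1 + 6*(8*9)))*42)*12 = ((72*(1 + 6*72))*42)*12 = ((72*(1 + 432))*42)*12 = ((72*433)*42)*12 = (31176*42)*12 = 1309392*12 = 15712704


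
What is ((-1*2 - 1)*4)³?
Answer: -1728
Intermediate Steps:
((-1*2 - 1)*4)³ = ((-2 - 1)*4)³ = (-3*4)³ = (-12)³ = -1728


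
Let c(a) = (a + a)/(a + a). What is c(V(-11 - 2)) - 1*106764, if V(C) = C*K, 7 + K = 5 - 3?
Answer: -106763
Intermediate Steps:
K = -5 (K = -7 + (5 - 3) = -7 + 2 = -5)
V(C) = -5*C (V(C) = C*(-5) = -5*C)
c(a) = 1 (c(a) = (2*a)/((2*a)) = (2*a)*(1/(2*a)) = 1)
c(V(-11 - 2)) - 1*106764 = 1 - 1*106764 = 1 - 106764 = -106763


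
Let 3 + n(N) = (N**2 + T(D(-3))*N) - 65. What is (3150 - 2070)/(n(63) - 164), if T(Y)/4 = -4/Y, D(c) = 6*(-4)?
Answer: 1080/3779 ≈ 0.28579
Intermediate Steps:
D(c) = -24
T(Y) = -16/Y (T(Y) = 4*(-4/Y) = -16/Y)
n(N) = -68 + N**2 + 2*N/3 (n(N) = -3 + ((N**2 + (-16/(-24))*N) - 65) = -3 + ((N**2 + (-16*(-1/24))*N) - 65) = -3 + ((N**2 + 2*N/3) - 65) = -3 + (-65 + N**2 + 2*N/3) = -68 + N**2 + 2*N/3)
(3150 - 2070)/(n(63) - 164) = (3150 - 2070)/((-68 + 63**2 + (2/3)*63) - 164) = 1080/((-68 + 3969 + 42) - 164) = 1080/(3943 - 164) = 1080/3779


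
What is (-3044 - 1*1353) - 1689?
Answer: -6086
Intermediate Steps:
(-3044 - 1*1353) - 1689 = (-3044 - 1353) - 1689 = -4397 - 1689 = -6086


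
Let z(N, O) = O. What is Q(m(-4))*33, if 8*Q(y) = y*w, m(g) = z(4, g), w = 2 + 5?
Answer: -231/2 ≈ -115.50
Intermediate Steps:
w = 7
m(g) = g
Q(y) = 7*y/8 (Q(y) = (y*7)/8 = (7*y)/8 = 7*y/8)
Q(m(-4))*33 = ((7/8)*(-4))*33 = -7/2*33 = -231/2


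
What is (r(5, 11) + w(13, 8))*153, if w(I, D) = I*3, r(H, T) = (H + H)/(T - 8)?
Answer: 6477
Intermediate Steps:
r(H, T) = 2*H/(-8 + T) (r(H, T) = (2*H)/(-8 + T) = 2*H/(-8 + T))
w(I, D) = 3*I
(r(5, 11) + w(13, 8))*153 = (2*5/(-8 + 11) + 3*13)*153 = (2*5/3 + 39)*153 = (2*5*(1/3) + 39)*153 = (10/3 + 39)*153 = (127/3)*153 = 6477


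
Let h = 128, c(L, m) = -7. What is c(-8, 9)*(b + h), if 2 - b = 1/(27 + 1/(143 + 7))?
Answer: -3685360/4051 ≈ -909.74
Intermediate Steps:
b = 7952/4051 (b = 2 - 1/(27 + 1/(143 + 7)) = 2 - 1/(27 + 1/150) = 2 - 1/4051/150 = 2 - 1*150/4051 = 2 - 150/4051 = 7952/4051 ≈ 1.9630)
c(-8, 9)*(b + h) = -7*(7952/4051 + 128) = -7*526480/4051 = -3685360/4051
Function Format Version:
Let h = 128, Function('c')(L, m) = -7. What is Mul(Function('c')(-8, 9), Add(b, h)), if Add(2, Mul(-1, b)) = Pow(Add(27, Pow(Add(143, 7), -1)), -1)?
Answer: Rational(-3685360, 4051) ≈ -909.74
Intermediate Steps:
b = Rational(7952, 4051) (b = Add(2, Mul(-1, Pow(Add(27, Pow(Add(143, 7), -1)), -1))) = Add(2, Mul(-1, Pow(Add(27, Pow(150, -1)), -1))) = Add(2, Mul(-1, Pow(Add(27, Rational(1, 150)), -1))) = Add(2, Mul(-1, Pow(Rational(4051, 150), -1))) = Add(2, Mul(-1, Rational(150, 4051))) = Add(2, Rational(-150, 4051)) = Rational(7952, 4051) ≈ 1.9630)
Mul(Function('c')(-8, 9), Add(b, h)) = Mul(-7, Add(Rational(7952, 4051), 128)) = Mul(-7, Rational(526480, 4051)) = Rational(-3685360, 4051)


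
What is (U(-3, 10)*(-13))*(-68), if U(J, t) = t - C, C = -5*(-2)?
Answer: 0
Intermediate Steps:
C = 10
U(J, t) = -10 + t (U(J, t) = t - 1*10 = t - 10 = -10 + t)
(U(-3, 10)*(-13))*(-68) = ((-10 + 10)*(-13))*(-68) = (0*(-13))*(-68) = 0*(-68) = 0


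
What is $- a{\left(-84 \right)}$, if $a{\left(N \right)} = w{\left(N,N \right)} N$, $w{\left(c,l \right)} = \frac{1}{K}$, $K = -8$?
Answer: $- \frac{21}{2} \approx -10.5$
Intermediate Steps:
$w{\left(c,l \right)} = - \frac{1}{8}$ ($w{\left(c,l \right)} = \frac{1}{-8} = - \frac{1}{8}$)
$a{\left(N \right)} = - \frac{N}{8}$
$- a{\left(-84 \right)} = - \frac{\left(-1\right) \left(-84\right)}{8} = \left(-1\right) \frac{21}{2} = - \frac{21}{2}$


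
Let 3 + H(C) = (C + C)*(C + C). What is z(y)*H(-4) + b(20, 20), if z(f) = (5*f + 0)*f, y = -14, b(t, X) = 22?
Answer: 59802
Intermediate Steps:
H(C) = -3 + 4*C**2 (H(C) = -3 + (C + C)*(C + C) = -3 + (2*C)*(2*C) = -3 + 4*C**2)
z(f) = 5*f**2 (z(f) = (5*f)*f = 5*f**2)
z(y)*H(-4) + b(20, 20) = (5*(-14)**2)*(-3 + 4*(-4)**2) + 22 = (5*196)*(-3 + 4*16) + 22 = 980*(-3 + 64) + 22 = 980*61 + 22 = 59780 + 22 = 59802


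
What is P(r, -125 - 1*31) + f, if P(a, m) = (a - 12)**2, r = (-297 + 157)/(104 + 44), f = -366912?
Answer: -502073087/1369 ≈ -3.6674e+5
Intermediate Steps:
r = -35/37 (r = -140/148 = -140*1/148 = -35/37 ≈ -0.94595)
P(a, m) = (-12 + a)**2
P(r, -125 - 1*31) + f = (-12 - 35/37)**2 - 366912 = (-479/37)**2 - 366912 = 229441/1369 - 366912 = -502073087/1369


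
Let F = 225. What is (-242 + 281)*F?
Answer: 8775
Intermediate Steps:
(-242 + 281)*F = (-242 + 281)*225 = 39*225 = 8775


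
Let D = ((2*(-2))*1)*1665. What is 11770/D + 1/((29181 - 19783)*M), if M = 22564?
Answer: -3372844147/1908508248 ≈ -1.7673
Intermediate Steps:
D = -6660 (D = -4*1*1665 = -4*1665 = -6660)
11770/D + 1/((29181 - 19783)*M) = 11770/(-6660) + 1/((29181 - 19783)*22564) = 11770*(-1/6660) + (1/22564)/9398 = -1177/666 + (1/9398)*(1/22564) = -1177/666 + 1/212056472 = -3372844147/1908508248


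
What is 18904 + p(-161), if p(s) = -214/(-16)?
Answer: 151339/8 ≈ 18917.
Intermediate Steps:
p(s) = 107/8 (p(s) = -214*(-1/16) = 107/8)
18904 + p(-161) = 18904 + 107/8 = 151339/8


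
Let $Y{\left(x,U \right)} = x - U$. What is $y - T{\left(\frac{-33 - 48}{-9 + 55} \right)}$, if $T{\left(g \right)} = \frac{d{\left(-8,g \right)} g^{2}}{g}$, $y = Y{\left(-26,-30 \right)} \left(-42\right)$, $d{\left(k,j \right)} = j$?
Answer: $- \frac{362049}{2116} \approx -171.1$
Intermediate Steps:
$y = -168$ ($y = \left(-26 - -30\right) \left(-42\right) = \left(-26 + 30\right) \left(-42\right) = 4 \left(-42\right) = -168$)
$T{\left(g \right)} = g^{2}$ ($T{\left(g \right)} = \frac{g g^{2}}{g} = \frac{g^{3}}{g} = g^{2}$)
$y - T{\left(\frac{-33 - 48}{-9 + 55} \right)} = -168 - \left(\frac{-33 - 48}{-9 + 55}\right)^{2} = -168 - \left(- \frac{81}{46}\right)^{2} = -168 - \frac{6561}{2116} = - \frac{362049}{2116}$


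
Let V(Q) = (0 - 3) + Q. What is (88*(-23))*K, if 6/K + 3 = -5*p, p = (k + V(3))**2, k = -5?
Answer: 759/8 ≈ 94.875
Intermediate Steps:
V(Q) = -3 + Q
p = 25 (p = (-5 + (-3 + 3))**2 = (-5 + 0)**2 = (-5)**2 = 25)
K = -3/64 (K = 6/(-3 - 5*25) = 6/(-3 - 125) = 6/(-128) = 6*(-1/128) = -3/64 ≈ -0.046875)
(88*(-23))*K = (88*(-23))*(-3/64) = -2024*(-3/64) = 759/8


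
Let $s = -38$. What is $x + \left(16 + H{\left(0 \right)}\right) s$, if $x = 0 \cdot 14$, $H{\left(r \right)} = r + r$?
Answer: $-608$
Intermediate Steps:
$H{\left(r \right)} = 2 r$
$x = 0$
$x + \left(16 + H{\left(0 \right)}\right) s = 0 + \left(16 + 2 \cdot 0\right) \left(-38\right) = 0 + \left(16 + 0\right) \left(-38\right) = 0 + 16 \left(-38\right) = 0 - 608 = -608$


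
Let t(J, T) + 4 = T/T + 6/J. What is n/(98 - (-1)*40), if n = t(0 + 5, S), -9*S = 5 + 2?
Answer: -3/230 ≈ -0.013043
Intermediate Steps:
S = -7/9 (S = -(5 + 2)/9 = -1/9*7 = -7/9 ≈ -0.77778)
t(J, T) = -3 + 6/J (t(J, T) = -4 + (T/T + 6/J) = -4 + (1 + 6/J) = -3 + 6/J)
n = -9/5 (n = -3 + 6/(0 + 5) = -3 + 6/5 = -9/5 ≈ -1.8000)
n/(98 - (-1)*40) = -9/5/(98 - (-1)*40) = -9/5/(98 - 1*(-40)) = -9/5/(98 + 40) = -9/5/138 = (1/138)*(-9/5) = -3/230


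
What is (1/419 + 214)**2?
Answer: 8040170889/175561 ≈ 45797.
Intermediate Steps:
(1/419 + 214)**2 = (89667/419)**2 = 8040170889/175561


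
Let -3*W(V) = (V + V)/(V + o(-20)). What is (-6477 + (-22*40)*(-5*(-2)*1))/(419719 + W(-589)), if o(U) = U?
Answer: -27911079/766825435 ≈ -0.036398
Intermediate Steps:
W(V) = -2*V/(3*(-20 + V)) (W(V) = -(V + V)/(3*(V - 20)) = -2*V/(3*(-20 + V)))
(-6477 + (-22*40)*(-5*(-2)*1))/(419719 + W(-589)) = (-6477 + (-22*40)*(-5*(-2)*1))/(419719 - 2*(-589)/(-60 + 3*(-589))) = (-6477 - 8800)/(419719 - 2*(-589)/(-60 - 1767)) = (-6477 - 880*10)/(419719 - 2*(-589)/(-1827)) = (-6477 - 8800)/(419719 - 2*(-589)*(-1/1827)) = -15277/(419719 - 1178/1827) = -15277/766825435/1827 = -15277*1827/766825435 = -27911079/766825435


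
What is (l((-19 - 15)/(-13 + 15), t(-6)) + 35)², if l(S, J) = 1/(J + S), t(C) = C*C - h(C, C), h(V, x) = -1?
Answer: 491401/400 ≈ 1228.5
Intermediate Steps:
t(C) = 1 + C² (t(C) = C*C - 1*(-1) = C² + 1 = 1 + C²)
(l((-19 - 15)/(-13 + 15), t(-6)) + 35)² = (1/((1 + (-6)²) + (-19 - 15)/(-13 + 15)) + 35)² = (1/((1 + 36) - 34/2) + 35)² = (1/(37 - 34*½) + 35)² = (1/(37 - 17) + 35)² = (1/20 + 35)² = (701/20)² = 491401/400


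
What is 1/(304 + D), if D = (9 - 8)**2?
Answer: 1/305 ≈ 0.0032787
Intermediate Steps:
D = 1 (D = 1**2 = 1)
1/(304 + D) = 1/(304 + 1) = 1/305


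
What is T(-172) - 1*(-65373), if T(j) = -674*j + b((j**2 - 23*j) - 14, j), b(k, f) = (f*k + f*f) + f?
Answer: -5555759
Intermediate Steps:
b(k, f) = f + f**2 + f*k (b(k, f) = (f*k + f**2) + f = (f**2 + f*k) + f = f + f**2 + f*k)
T(j) = -674*j + j*(-13 + j**2 - 22*j) (T(j) = -674*j + j*(1 + j + ((j**2 - 23*j) - 14)) = -674*j + j*(1 + j + (-14 + j**2 - 23*j)) = -674*j + j*(-13 + j**2 - 22*j))
T(-172) - 1*(-65373) = -172*(-687 + (-172)**2 - 22*(-172)) - 1*(-65373) = -172*(-687 + 29584 + 3784) + 65373 = -172*32681 + 65373 = -5621132 + 65373 = -5555759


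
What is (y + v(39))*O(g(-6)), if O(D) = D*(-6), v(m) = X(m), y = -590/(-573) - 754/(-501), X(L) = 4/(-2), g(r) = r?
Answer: 613944/31897 ≈ 19.248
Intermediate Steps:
X(L) = -2 (X(L) = 4*(-½) = -2)
y = 80848/31897 (y = -590*(-1/573) - 754*(-1/501) = 590/573 + 754/501 = 80848/31897 ≈ 2.5347)
v(m) = -2
O(D) = -6*D
(y + v(39))*O(g(-6)) = (80848/31897 - 2)*(-6*(-6)) = (17054/31897)*36 = 613944/31897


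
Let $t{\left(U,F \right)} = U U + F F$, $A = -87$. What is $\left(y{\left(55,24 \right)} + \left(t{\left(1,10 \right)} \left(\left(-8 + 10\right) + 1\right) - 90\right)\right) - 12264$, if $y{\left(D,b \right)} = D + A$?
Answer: $-12083$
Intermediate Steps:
$t{\left(U,F \right)} = F^{2} + U^{2}$ ($t{\left(U,F \right)} = U^{2} + F^{2} = F^{2} + U^{2}$)
$y{\left(D,b \right)} = -87 + D$ ($y{\left(D,b \right)} = D - 87 = -87 + D$)
$\left(y{\left(55,24 \right)} + \left(t{\left(1,10 \right)} \left(\left(-8 + 10\right) + 1\right) - 90\right)\right) - 12264 = \left(\left(-87 + 55\right) - \left(90 - \left(10^{2} + 1^{2}\right) \left(\left(-8 + 10\right) + 1\right)\right)\right) - 12264 = \left(-32 - \left(90 - \left(100 + 1\right) \left(2 + 1\right)\right)\right) - 12264 = \left(-32 + \left(101 \cdot 3 - 90\right)\right) - 12264 = \left(-32 + \left(303 - 90\right)\right) - 12264 = \left(-32 + 213\right) - 12264 = 181 - 12264 = -12083$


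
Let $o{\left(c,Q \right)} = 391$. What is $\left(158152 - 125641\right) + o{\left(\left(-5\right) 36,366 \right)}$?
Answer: $32902$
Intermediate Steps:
$\left(158152 - 125641\right) + o{\left(\left(-5\right) 36,366 \right)} = \left(158152 - 125641\right) + 391 = 32511 + 391 = 32902$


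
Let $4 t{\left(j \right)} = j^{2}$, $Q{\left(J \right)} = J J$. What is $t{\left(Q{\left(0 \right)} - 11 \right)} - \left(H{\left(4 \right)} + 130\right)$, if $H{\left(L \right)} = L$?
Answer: $- \frac{415}{4} \approx -103.75$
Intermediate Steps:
$Q{\left(J \right)} = J^{2}$
$t{\left(j \right)} = \frac{j^{2}}{4}$
$t{\left(Q{\left(0 \right)} - 11 \right)} - \left(H{\left(4 \right)} + 130\right) = \frac{\left(0^{2} - 11\right)^{2}}{4} - \left(4 + 130\right) = \frac{\left(0 - 11\right)^{2}}{4} - 134 = \frac{\left(-11\right)^{2}}{4} - 134 = \frac{1}{4} \cdot 121 - 134 = \frac{121}{4} - 134 = - \frac{415}{4}$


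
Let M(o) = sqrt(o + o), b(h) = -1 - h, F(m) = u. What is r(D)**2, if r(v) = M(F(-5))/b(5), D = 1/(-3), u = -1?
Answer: -1/18 ≈ -0.055556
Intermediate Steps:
F(m) = -1
D = -1/3 ≈ -0.33333
M(o) = sqrt(2)*sqrt(o) (M(o) = sqrt(2*o) = sqrt(2)*sqrt(o))
r(v) = -I*sqrt(2)/6 (r(v) = (sqrt(2)*sqrt(-1))/(-1 - 1*5) = (sqrt(2)*I)/(-1 - 5) = (I*sqrt(2))/(-6) = (I*sqrt(2))*(-1/6) = -I*sqrt(2)/6)
r(D)**2 = (-I*sqrt(2)/6)**2 = -1/18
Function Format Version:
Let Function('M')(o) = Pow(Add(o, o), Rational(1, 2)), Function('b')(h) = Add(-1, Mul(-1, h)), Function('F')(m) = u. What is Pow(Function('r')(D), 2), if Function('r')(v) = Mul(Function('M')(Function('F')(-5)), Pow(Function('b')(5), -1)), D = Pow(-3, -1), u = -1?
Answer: Rational(-1, 18) ≈ -0.055556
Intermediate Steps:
Function('F')(m) = -1
D = Rational(-1, 3) ≈ -0.33333
Function('M')(o) = Mul(Pow(2, Rational(1, 2)), Pow(o, Rational(1, 2))) (Function('M')(o) = Pow(Mul(2, o), Rational(1, 2)) = Mul(Pow(2, Rational(1, 2)), Pow(o, Rational(1, 2))))
Function('r')(v) = Mul(Rational(-1, 6), I, Pow(2, Rational(1, 2))) (Function('r')(v) = Mul(Mul(Pow(2, Rational(1, 2)), Pow(-1, Rational(1, 2))), Pow(Add(-1, Mul(-1, 5)), -1)) = Mul(Mul(Pow(2, Rational(1, 2)), I), Pow(Add(-1, -5), -1)) = Mul(Mul(I, Pow(2, Rational(1, 2))), Pow(-6, -1)) = Mul(Mul(I, Pow(2, Rational(1, 2))), Rational(-1, 6)) = Mul(Rational(-1, 6), I, Pow(2, Rational(1, 2))))
Pow(Function('r')(D), 2) = Pow(Mul(Rational(-1, 6), I, Pow(2, Rational(1, 2))), 2) = Rational(-1, 18)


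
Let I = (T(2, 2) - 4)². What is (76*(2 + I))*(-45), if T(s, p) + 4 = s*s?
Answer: -61560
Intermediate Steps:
T(s, p) = -4 + s² (T(s, p) = -4 + s*s = -4 + s²)
I = 16 (I = ((-4 + 2²) - 4)² = ((-4 + 4) - 4)² = (0 - 4)² = (-4)² = 16)
(76*(2 + I))*(-45) = (76*(2 + 16))*(-45) = (76*18)*(-45) = 1368*(-45) = -61560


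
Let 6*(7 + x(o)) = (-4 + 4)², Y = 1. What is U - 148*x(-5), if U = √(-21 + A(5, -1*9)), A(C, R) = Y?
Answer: 1036 + 2*I*√5 ≈ 1036.0 + 4.4721*I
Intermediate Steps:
A(C, R) = 1
x(o) = -7 (x(o) = -7 + (-4 + 4)²/6 = -7 + (⅙)*0² = -7 + (⅙)*0 = -7 + 0 = -7)
U = 2*I*√5 (U = √(-21 + 1) = √(-20) = 2*I*√5 ≈ 4.4721*I)
U - 148*x(-5) = 2*I*√5 - 148*(-7) = 2*I*√5 + 1036 = 1036 + 2*I*√5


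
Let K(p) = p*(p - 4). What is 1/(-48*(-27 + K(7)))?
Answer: 1/288 ≈ 0.0034722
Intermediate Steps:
K(p) = p*(-4 + p)
1/(-48*(-27 + K(7))) = 1/(-48*(-27 + 7*(-4 + 7))) = 1/(-48*(-27 + 7*3)) = 1/(-48*(-27 + 21)) = 1/(-48*(-6)) = 1/288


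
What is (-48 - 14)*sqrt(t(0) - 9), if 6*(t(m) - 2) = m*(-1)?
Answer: -62*I*sqrt(7) ≈ -164.04*I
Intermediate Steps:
t(m) = 2 - m/6 (t(m) = 2 + (m*(-1))/6 = 2 + (-m)/6 = 2 - m/6)
(-48 - 14)*sqrt(t(0) - 9) = (-48 - 14)*sqrt((2 - 1/6*0) - 9) = -62*sqrt((2 + 0) - 9) = -62*sqrt(2 - 9) = -62*I*sqrt(7)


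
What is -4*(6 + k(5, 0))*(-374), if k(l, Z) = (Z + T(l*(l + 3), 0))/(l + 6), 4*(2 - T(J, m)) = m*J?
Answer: 9248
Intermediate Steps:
T(J, m) = 2 - J*m/4 (T(J, m) = 2 - m*J/4 = 2 - J*m/4)
k(l, Z) = (2 + Z)/(6 + l) (k(l, Z) = (Z + (2 - ¼*l*(l + 3)*0))/(l + 6) = (Z + (2 - ¼*l*(3 + l)*0))/(6 + l) = (Z + (2 + 0))/(6 + l) = (Z + 2)/(6 + l) = (2 + Z)/(6 + l))
-4*(6 + k(5, 0))*(-374) = -4*(6 + (2 + 0)/(6 + 5))*(-374) = -4*(6 + 2/11)*(-374) = -4*68/11*(-374) = -272/11*(-374) = 9248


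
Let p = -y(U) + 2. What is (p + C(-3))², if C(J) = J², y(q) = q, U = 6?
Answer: 25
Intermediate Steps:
p = -4 (p = -1*6 + 2 = -6 + 2 = -4)
(p + C(-3))² = (-4 + (-3)²)² = (-4 + 9)² = 5² = 25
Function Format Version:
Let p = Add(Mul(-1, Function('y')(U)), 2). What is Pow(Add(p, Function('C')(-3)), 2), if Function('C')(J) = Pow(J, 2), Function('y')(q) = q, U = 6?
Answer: 25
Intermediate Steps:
p = -4 (p = Add(Mul(-1, 6), 2) = Add(-6, 2) = -4)
Pow(Add(p, Function('C')(-3)), 2) = Pow(Add(-4, Pow(-3, 2)), 2) = Pow(Add(-4, 9), 2) = Pow(5, 2) = 25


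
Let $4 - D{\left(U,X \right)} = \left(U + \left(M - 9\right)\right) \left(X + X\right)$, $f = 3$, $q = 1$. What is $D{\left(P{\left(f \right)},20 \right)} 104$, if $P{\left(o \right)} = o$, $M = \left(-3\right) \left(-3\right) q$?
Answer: $-12064$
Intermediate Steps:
$M = 9$ ($M = \left(-3\right) \left(-3\right) 1 = 9 \cdot 1 = 9$)
$D{\left(U,X \right)} = 4 - 2 U X$ ($D{\left(U,X \right)} = 4 - \left(U + \left(9 - 9\right)\right) \left(X + X\right) = 4 - \left(U + 0\right) 2 X = 4 - U 2 X = 4 - 2 U X$)
$D{\left(P{\left(f \right)},20 \right)} 104 = \left(4 - 6 \cdot 20\right) 104 = \left(4 - 120\right) 104 = \left(-116\right) 104 = -12064$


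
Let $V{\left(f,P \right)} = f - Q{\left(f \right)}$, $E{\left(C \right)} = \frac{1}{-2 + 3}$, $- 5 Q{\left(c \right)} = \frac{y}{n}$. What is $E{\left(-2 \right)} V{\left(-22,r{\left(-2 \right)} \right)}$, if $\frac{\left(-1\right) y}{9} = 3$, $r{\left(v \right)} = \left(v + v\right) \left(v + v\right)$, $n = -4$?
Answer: $- \frac{413}{20} \approx -20.65$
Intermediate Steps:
$r{\left(v \right)} = 4 v^{2}$ ($r{\left(v \right)} = 2 v 2 v = 4 v^{2}$)
$y = -27$ ($y = \left(-9\right) 3 = -27$)
$Q{\left(c \right)} = - \frac{27}{20}$ ($Q{\left(c \right)} = - \frac{\left(-27\right) \frac{1}{-4}}{5} = - \frac{\left(-27\right) \left(- \frac{1}{4}\right)}{5} = \left(- \frac{1}{5}\right) \frac{27}{4} = - \frac{27}{20}$)
$E{\left(C \right)} = 1$ ($E{\left(C \right)} = 1^{-1} = 1$)
$V{\left(f,P \right)} = \frac{27}{20} + f$ ($V{\left(f,P \right)} = f - - \frac{27}{20} = f + \frac{27}{20} = \frac{27}{20} + f$)
$E{\left(-2 \right)} V{\left(-22,r{\left(-2 \right)} \right)} = 1 \left(\frac{27}{20} - 22\right) = 1 \left(- \frac{413}{20}\right) = - \frac{413}{20}$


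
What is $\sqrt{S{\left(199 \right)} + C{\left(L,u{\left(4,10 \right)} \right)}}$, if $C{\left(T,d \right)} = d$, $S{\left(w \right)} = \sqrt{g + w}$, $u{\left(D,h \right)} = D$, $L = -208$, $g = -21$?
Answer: $\sqrt{4 + \sqrt{178}} \approx 4.1643$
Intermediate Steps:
$S{\left(w \right)} = \sqrt{-21 + w}$
$\sqrt{S{\left(199 \right)} + C{\left(L,u{\left(4,10 \right)} \right)}} = \sqrt{\sqrt{-21 + 199} + 4} = \sqrt{\sqrt{178} + 4} = \sqrt{4 + \sqrt{178}}$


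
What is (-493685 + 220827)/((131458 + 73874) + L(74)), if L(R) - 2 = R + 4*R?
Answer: -136429/102852 ≈ -1.3265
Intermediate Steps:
L(R) = 2 + 5*R (L(R) = 2 + (R + 4*R) = 2 + 5*R)
(-493685 + 220827)/((131458 + 73874) + L(74)) = (-493685 + 220827)/((131458 + 73874) + (2 + 5*74)) = -272858/(205332 + (2 + 370)) = -272858/(205332 + 372) = -272858/205704 = -272858*1/205704 = -136429/102852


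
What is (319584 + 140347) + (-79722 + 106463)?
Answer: 486672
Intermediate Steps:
(319584 + 140347) + (-79722 + 106463) = 459931 + 26741 = 486672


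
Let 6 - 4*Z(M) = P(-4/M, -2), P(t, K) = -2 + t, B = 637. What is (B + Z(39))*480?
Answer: 3987520/13 ≈ 3.0673e+5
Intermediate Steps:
Z(M) = 2 + 1/M (Z(M) = 3/2 - (-2 - 4/M)/4 = 3/2 + (½ + 1/M) = 2 + 1/M)
(B + Z(39))*480 = (637 + (2 + 1/39))*480 = (637 + 79/39)*480 = (24922/39)*480 = 3987520/13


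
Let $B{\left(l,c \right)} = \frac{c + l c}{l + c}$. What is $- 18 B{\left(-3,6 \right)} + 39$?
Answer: $111$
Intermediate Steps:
$B{\left(l,c \right)} = \frac{c + c l}{c + l}$
$- 18 B{\left(-3,6 \right)} + 39 = - 18 \frac{6 \left(1 - 3\right)}{6 - 3} + 39 = - 18 \cdot 6 \cdot \frac{1}{3} \left(-2\right) + 39 = \left(-18\right) \left(-4\right) + 39 = 72 + 39 = 111$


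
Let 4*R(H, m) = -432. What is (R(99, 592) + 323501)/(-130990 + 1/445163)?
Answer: -143962598059/58311901369 ≈ -2.4688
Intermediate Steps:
R(H, m) = -108 (R(H, m) = (¼)*(-432) = -108)
(R(99, 592) + 323501)/(-130990 + 1/445163) = (-108 + 323501)/(-130990 + 1/445163) = 323393/(-130990 + 1/445163) = 323393/(-58311901369/445163) = 323393*(-445163/58311901369) = -143962598059/58311901369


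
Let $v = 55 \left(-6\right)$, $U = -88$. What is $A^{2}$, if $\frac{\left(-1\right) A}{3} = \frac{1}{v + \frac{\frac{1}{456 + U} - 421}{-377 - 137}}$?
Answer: $\frac{322006311936}{3876959240544289} \approx 8.3056 \cdot 10^{-5}$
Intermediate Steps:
$v = -330$
$A = \frac{567456}{62265233}$ ($A = - \frac{3}{-330 + \frac{\frac{1}{456 - 88} - 421}{-377 - 137}} = - \frac{3}{-330 + \frac{\frac{1}{368} - 421}{-514}} = - \frac{3}{-330 + \left(\frac{1}{368} - 421\right) \left(- \frac{1}{514}\right)} = - \frac{3}{-330 - - \frac{154927}{189152}} = - \frac{3}{-330 + \frac{154927}{189152}} = - \frac{3}{- \frac{62265233}{189152}} = \left(-3\right) \left(- \frac{189152}{62265233}\right) = \frac{567456}{62265233} \approx 0.0091135$)
$A^{2} = \left(\frac{567456}{62265233}\right)^{2} = \frac{322006311936}{3876959240544289}$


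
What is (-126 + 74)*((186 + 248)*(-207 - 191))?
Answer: 8982064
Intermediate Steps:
(-126 + 74)*((186 + 248)*(-207 - 191)) = -22568*(-398) = -52*(-172732) = 8982064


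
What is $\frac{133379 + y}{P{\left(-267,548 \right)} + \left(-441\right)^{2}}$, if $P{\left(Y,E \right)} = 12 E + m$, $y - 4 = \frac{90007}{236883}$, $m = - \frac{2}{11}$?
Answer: $\frac{347558807156}{523896364875} \approx 0.66341$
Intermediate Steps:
$m = - \frac{2}{11}$ ($m = \left(-2\right) \frac{1}{11} = - \frac{2}{11} \approx -0.18182$)
$y = \frac{1037539}{236883}$ ($y = 4 + \frac{90007}{236883} = \frac{1037539}{236883} \approx 4.38$)
$P{\left(Y,E \right)} = - \frac{2}{11} + 12 E$ ($P{\left(Y,E \right)} = 12 E - \frac{2}{11} = - \frac{2}{11} + 12 E$)
$\frac{133379 + y}{P{\left(-267,548 \right)} + \left(-441\right)^{2}} = \frac{133379 + \frac{1037539}{236883}}{\left(- \frac{2}{11} + 12 \cdot 548\right) + \left(-441\right)^{2}} = \frac{31596255196}{236883 \left(\left(- \frac{2}{11} + 6576\right) + 194481\right)} = \frac{31596255196}{236883 \left(\frac{72334}{11} + 194481\right)} = \frac{31596255196}{236883 \cdot \frac{2211625}{11}} = \frac{31596255196}{236883} \cdot \frac{11}{2211625} = \frac{347558807156}{523896364875}$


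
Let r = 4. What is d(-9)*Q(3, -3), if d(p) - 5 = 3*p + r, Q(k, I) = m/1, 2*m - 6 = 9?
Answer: -135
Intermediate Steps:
m = 15/2 (m = 3 + (½)*9 = 3 + 9/2 = 15/2 ≈ 7.5000)
Q(k, I) = 15/2 (Q(k, I) = (15/2)/1 = (15/2)*1 = 15/2)
d(p) = 9 + 3*p (d(p) = 5 + (3*p + 4) = 5 + (4 + 3*p) = 9 + 3*p)
d(-9)*Q(3, -3) = (9 + 3*(-9))*(15/2) = (9 - 27)*(15/2) = -18*15/2 = -135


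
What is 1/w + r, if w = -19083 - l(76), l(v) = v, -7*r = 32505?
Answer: -88966186/19159 ≈ -4643.6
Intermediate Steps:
r = -32505/7 (r = -1/7*32505 = -32505/7 ≈ -4643.6)
w = -19159 (w = -19083 - 1*76 = -19083 - 76 = -19159)
1/w + r = 1/(-19159) - 32505/7 = -1/19159 - 32505/7 = -88966186/19159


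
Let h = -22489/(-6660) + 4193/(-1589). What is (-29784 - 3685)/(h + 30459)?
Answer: -50599103580/46049641043 ≈ -1.0988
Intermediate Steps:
h = 1115663/1511820 (h = -22489*(-1/6660) + 4193*(-1/1589) = 22489/6660 - 599/227 = 1115663/1511820 ≈ 0.73796)
(-29784 - 3685)/(h + 30459) = (-29784 - 3685)/(1115663/1511820 + 30459) = -33469/46049641043/1511820 = -33469*1511820/46049641043 = -50599103580/46049641043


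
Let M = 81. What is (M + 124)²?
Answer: 42025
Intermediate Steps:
(M + 124)² = (81 + 124)² = 205² = 42025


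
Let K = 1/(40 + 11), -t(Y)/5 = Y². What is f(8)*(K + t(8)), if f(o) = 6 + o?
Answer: -228466/51 ≈ -4479.7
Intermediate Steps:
t(Y) = -5*Y²
K = 1/51 ≈ 0.019608
f(8)*(K + t(8)) = (6 + 8)*(1/51 - 5*8²) = 14*(1/51 - 5*64) = 14*(1/51 - 320) = 14*(-16319/51) = -228466/51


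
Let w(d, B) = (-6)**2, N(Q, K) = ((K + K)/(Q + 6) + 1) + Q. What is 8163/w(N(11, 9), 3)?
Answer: 907/4 ≈ 226.75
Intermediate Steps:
N(Q, K) = 1 + Q + 2*K/(6 + Q) (N(Q, K) = ((2*K)/(6 + Q) + 1) + Q = (2*K/(6 + Q) + 1) + Q = (1 + 2*K/(6 + Q)) + Q = 1 + Q + 2*K/(6 + Q))
w(d, B) = 36
8163/w(N(11, 9), 3) = 8163/36 = 8163*(1/36) = 907/4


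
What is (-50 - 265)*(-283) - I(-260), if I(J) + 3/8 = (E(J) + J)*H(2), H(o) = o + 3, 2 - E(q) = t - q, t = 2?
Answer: 733963/8 ≈ 91745.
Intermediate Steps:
E(q) = q (E(q) = 2 - (2 - q) = 2 + (-2 + q) = q)
H(o) = 3 + o
I(J) = -3/8 + 10*J (I(J) = -3/8 + (J + J)*(3 + 2) = -3/8 + (2*J)*5 = -3/8 + 10*J)
(-50 - 265)*(-283) - I(-260) = (-50 - 265)*(-283) - (-3/8 + 10*(-260)) = -315*(-283) - (-3/8 - 2600) = 89145 - 1*(-20803/8) = 89145 + 20803/8 = 733963/8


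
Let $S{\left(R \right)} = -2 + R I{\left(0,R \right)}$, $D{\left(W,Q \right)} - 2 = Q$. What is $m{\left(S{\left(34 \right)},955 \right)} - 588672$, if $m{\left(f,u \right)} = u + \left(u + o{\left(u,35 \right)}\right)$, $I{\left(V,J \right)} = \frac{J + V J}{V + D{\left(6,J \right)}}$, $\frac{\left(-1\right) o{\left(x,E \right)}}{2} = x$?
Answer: $-588672$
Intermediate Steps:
$D{\left(W,Q \right)} = 2 + Q$
$o{\left(x,E \right)} = - 2 x$
$I{\left(V,J \right)} = \frac{J + J V}{2 + J + V}$ ($I{\left(V,J \right)} = \frac{J + V J}{V + \left(2 + J\right)} = \frac{J + J V}{2 + J + V}$)
$S{\left(R \right)} = -2 + \frac{R^{2}}{2 + R}$ ($S{\left(R \right)} = -2 + R \frac{R \left(1 + 0\right)}{2 + R + 0} = -2 + R R \frac{1}{2 + R} 1 = -2 + R \frac{R}{2 + R} = -2 + \frac{R^{2}}{2 + R}$)
$m{\left(f,u \right)} = 0$ ($m{\left(f,u \right)} = u + \left(u - 2 u\right) = u - u = 0$)
$m{\left(S{\left(34 \right)},955 \right)} - 588672 = 0 - 588672 = -588672$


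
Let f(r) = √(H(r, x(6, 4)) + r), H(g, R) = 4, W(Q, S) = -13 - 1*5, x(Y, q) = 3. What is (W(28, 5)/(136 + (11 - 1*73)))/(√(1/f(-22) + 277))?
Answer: -9*√6/(37*√(1662 - I*√2)) ≈ -0.014615 - 6.2181e-6*I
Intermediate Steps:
W(Q, S) = -18 (W(Q, S) = -13 - 5 = -18)
f(r) = √(4 + r)
(W(28, 5)/(136 + (11 - 1*73)))/(√(1/f(-22) + 277)) = (-18/(136 + (11 - 1*73)))/(√(1/(√(4 - 22)) + 277)) = (-18/(136 + (11 - 73)))/(√(1/(√(-18)) + 277)) = (-18/(136 - 62))/(√(1/(3*I*√2) + 277)) = (-18/74)/(√(-I*√2/6 + 277)) = (-18*1/74)/(√(277 - I*√2/6)) = -9/(37*√(277 - I*√2/6))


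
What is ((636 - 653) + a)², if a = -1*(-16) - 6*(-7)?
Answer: 1681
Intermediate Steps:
a = 58 (a = 16 + 42 = 58)
((636 - 653) + a)² = ((636 - 653) + 58)² = (-17 + 58)² = 41² = 1681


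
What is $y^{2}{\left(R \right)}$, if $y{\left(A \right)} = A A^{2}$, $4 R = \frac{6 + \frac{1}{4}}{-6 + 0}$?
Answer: $\frac{244140625}{782757789696} \approx 0.0003119$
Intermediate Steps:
$R = - \frac{25}{96}$ ($R = \frac{\left(6 + \frac{1}{4}\right) \frac{1}{-6 + 0}}{4} = \frac{\left(6 + \frac{1}{4}\right) \frac{1}{-6}}{4} = \frac{\frac{25}{4} \left(- \frac{1}{6}\right)}{4} = \frac{1}{4} \left(- \frac{25}{24}\right) = - \frac{25}{96} \approx -0.26042$)
$y{\left(A \right)} = A^{3}$
$y^{2}{\left(R \right)} = \left(\left(- \frac{25}{96}\right)^{3}\right)^{2} = \left(- \frac{15625}{884736}\right)^{2} = \frac{244140625}{782757789696}$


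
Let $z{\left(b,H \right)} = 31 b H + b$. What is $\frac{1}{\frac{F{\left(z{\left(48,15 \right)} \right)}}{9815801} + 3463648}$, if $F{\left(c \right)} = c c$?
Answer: $\frac{9815801}{33998979829472} \approx 2.8871 \cdot 10^{-7}$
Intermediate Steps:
$z{\left(b,H \right)} = b + 31 H b$ ($z{\left(b,H \right)} = 31 H b + b = b + 31 H b$)
$F{\left(c \right)} = c^{2}$
$\frac{1}{\frac{F{\left(z{\left(48,15 \right)} \right)}}{9815801} + 3463648} = \frac{1}{\frac{\left(48 \left(1 + 31 \cdot 15\right)\right)^{2}}{9815801} + 3463648} = \frac{1}{\left(48 \left(1 + 465\right)\right)^{2} \cdot \frac{1}{9815801} + 3463648} = \frac{1}{\left(48 \cdot 466\right)^{2} \cdot \frac{1}{9815801} + 3463648} = \frac{1}{22368^{2} \cdot \frac{1}{9815801} + 3463648} = \frac{1}{500327424 \cdot \frac{1}{9815801} + 3463648} = \frac{1}{\frac{500327424}{9815801} + 3463648} = \frac{1}{\frac{33998979829472}{9815801}} = \frac{9815801}{33998979829472}$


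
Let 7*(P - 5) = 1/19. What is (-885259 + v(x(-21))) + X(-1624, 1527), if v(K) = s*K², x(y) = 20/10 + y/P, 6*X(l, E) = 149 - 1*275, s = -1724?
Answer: -11009754719/12321 ≈ -8.9358e+5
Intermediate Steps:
P = 666/133 (P = 5 + (⅐)/19 = 5 + (⅐)*(1/19) = 5 + 1/133 = 666/133 ≈ 5.0075)
X(l, E) = -21 (X(l, E) = (149 - 1*275)/6 = (149 - 275)/6 = (⅙)*(-126) = -21)
x(y) = 2 + 133*y/666 (x(y) = 20/10 + y/(666/133) = 20*(⅒) + y*(133/666) = 2 + 133*y/666)
v(K) = -1724*K²
(-885259 + v(x(-21))) + X(-1624, 1527) = (-885259 - 1724*(2 + (133/666)*(-21))²) - 21 = (-885259 - 1724*(2 - 931/222)²) - 21 = (-885259 - 1724*(-487/222)²) - 21 = (-885259 - 1724*237169/49284) - 21 = (-885259 - 102219839/12321) - 21 = -11009495978/12321 - 21 = -11009754719/12321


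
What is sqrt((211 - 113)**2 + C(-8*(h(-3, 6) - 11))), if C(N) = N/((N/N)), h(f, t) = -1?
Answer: 10*sqrt(97) ≈ 98.489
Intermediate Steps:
C(N) = N (C(N) = N/1 = N*1 = N)
sqrt((211 - 113)**2 + C(-8*(h(-3, 6) - 11))) = sqrt((211 - 113)**2 - 8*(-1 - 11)) = sqrt(98**2 - 8*(-12)) = sqrt(9604 + 96) = sqrt(9700) = 10*sqrt(97)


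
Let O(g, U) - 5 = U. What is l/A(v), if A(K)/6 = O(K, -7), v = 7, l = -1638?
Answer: 273/2 ≈ 136.50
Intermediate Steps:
O(g, U) = 5 + U
A(K) = -12 (A(K) = 6*(5 - 7) = 6*(-2) = -12)
l/A(v) = -1638/(-12) = -1638*(-1/12) = 273/2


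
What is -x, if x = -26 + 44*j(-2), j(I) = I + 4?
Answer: -62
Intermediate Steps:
j(I) = 4 + I
x = 62 (x = -26 + 44*(4 - 2) = -26 + 44*2 = -26 + 88 = 62)
-x = -1*62 = -62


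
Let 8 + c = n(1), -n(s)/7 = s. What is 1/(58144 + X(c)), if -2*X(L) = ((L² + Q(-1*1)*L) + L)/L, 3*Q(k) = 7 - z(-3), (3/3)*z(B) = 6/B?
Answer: 2/116299 ≈ 1.7197e-5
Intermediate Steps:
n(s) = -7*s
c = -15 (c = -8 - 7*1 = -8 - 7 = -15)
z(B) = 6/B
Q(k) = 3 (Q(k) = (7 - 6/(-3))/3 = (7 - 6*(-1)/3)/3 = (7 - 1*(-2))/3 = (7 + 2)/3 = (⅓)*9 = 3)
X(L) = -(L² + 4*L)/(2*L) (X(L) = -((L² + 3*L) + L)/(2*L) = -(L² + 4*L)/(2*L))
1/(58144 + X(c)) = 1/(58144 + (-2 - ½*(-15))) = 1/(58144 + (-2 + 15/2)) = 1/(58144 + 11/2) = 1/(116299/2) = 2/116299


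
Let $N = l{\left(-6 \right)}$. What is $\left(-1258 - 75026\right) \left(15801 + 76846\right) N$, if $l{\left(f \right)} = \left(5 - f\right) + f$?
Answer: $-35337418740$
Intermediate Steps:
$l{\left(f \right)} = 5$
$N = 5$
$\left(-1258 - 75026\right) \left(15801 + 76846\right) N = \left(-1258 - 75026\right) \left(15801 + 76846\right) 5 = \left(-76284\right) 92647 \cdot 5 = \left(-7067483748\right) 5 = -35337418740$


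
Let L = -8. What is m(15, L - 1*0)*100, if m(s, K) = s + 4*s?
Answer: 7500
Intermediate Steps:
m(s, K) = 5*s
m(15, L - 1*0)*100 = (5*15)*100 = 75*100 = 7500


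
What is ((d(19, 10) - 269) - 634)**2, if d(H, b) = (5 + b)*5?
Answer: 685584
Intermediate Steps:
d(H, b) = 25 + 5*b
((d(19, 10) - 269) - 634)**2 = (((25 + 5*10) - 269) - 634)**2 = (((25 + 50) - 269) - 634)**2 = ((75 - 269) - 634)**2 = (-194 - 634)**2 = (-828)**2 = 685584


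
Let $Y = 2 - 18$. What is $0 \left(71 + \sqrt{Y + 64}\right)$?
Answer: $0$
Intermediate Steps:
$Y = -16$ ($Y = 2 - 18 = -16$)
$0 \left(71 + \sqrt{Y + 64}\right) = 0 \left(71 + \sqrt{-16 + 64}\right) = 0 \left(71 + \sqrt{48}\right) = 0 \left(71 + 4 \sqrt{3}\right) = 0$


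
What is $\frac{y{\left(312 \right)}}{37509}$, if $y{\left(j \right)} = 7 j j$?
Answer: $\frac{227136}{12503} \approx 18.167$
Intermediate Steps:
$y{\left(j \right)} = 7 j^{2}$
$\frac{y{\left(312 \right)}}{37509} = \frac{7 \cdot 312^{2}}{37509} = 7 \cdot 97344 \cdot \frac{1}{37509} = 681408 \cdot \frac{1}{37509} = \frac{227136}{12503}$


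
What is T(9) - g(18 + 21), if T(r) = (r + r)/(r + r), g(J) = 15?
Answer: -14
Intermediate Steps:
T(r) = 1 (T(r) = (2*r)/((2*r)) = (2*r)*(1/(2*r)) = 1)
T(9) - g(18 + 21) = 1 - 1*15 = 1 - 15 = -14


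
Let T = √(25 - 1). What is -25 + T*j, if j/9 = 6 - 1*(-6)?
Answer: -25 + 216*√6 ≈ 504.09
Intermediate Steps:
T = 2*√6 (T = √24 = 2*√6 ≈ 4.8990)
j = 108 (j = 9*(6 - 1*(-6)) = 9*(6 + 6) = 9*12 = 108)
-25 + T*j = -25 + (2*√6)*108 = -25 + 216*√6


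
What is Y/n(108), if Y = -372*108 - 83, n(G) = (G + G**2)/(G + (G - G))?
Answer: -40259/109 ≈ -369.35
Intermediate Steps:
n(G) = (G + G**2)/G (n(G) = (G + G**2)/(G + 0) = (G + G**2)/G)
Y = -40259 (Y = -40176 - 83 = -40259)
Y/n(108) = -40259/(1 + 108) = -40259/109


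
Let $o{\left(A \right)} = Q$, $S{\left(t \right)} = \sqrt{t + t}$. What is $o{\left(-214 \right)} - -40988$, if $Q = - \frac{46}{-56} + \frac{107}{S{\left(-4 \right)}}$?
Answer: $\frac{1147687}{28} - \frac{107 i \sqrt{2}}{4} \approx 40989.0 - 37.83 i$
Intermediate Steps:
$S{\left(t \right)} = \sqrt{2} \sqrt{t}$ ($S{\left(t \right)} = \sqrt{2 t} = \sqrt{2} \sqrt{t}$)
$Q = \frac{23}{28} - \frac{107 i \sqrt{2}}{4}$ ($Q = - \frac{46}{-56} + \frac{107}{\sqrt{2} \sqrt{-4}} = \left(-46\right) \left(- \frac{1}{56}\right) + \frac{107}{\sqrt{2} \cdot 2 i} = \frac{23}{28} + \frac{107}{2 i \sqrt{2}} = \frac{23}{28} + 107 \left(- \frac{i \sqrt{2}}{4}\right) = \frac{23}{28} - \frac{107 i \sqrt{2}}{4} \approx 0.82143 - 37.83 i$)
$o{\left(A \right)} = \frac{23}{28} - \frac{107 i \sqrt{2}}{4}$
$o{\left(-214 \right)} - -40988 = \left(\frac{23}{28} - \frac{107 i \sqrt{2}}{4}\right) - -40988 = \left(\frac{23}{28} - \frac{107 i \sqrt{2}}{4}\right) + 40988 = \frac{1147687}{28} - \frac{107 i \sqrt{2}}{4}$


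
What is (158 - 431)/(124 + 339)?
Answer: -273/463 ≈ -0.58963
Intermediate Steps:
(158 - 431)/(124 + 339) = -273/463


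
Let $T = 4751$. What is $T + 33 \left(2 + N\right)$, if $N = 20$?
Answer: $5477$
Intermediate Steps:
$T + 33 \left(2 + N\right) = 4751 + 33 \left(2 + 20\right) = 4751 + 33 \cdot 22 = 4751 + 726 = 5477$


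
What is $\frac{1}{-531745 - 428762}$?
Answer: $- \frac{1}{960507} \approx -1.0411 \cdot 10^{-6}$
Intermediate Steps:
$\frac{1}{-531745 - 428762} = \frac{1}{-960507} = - \frac{1}{960507}$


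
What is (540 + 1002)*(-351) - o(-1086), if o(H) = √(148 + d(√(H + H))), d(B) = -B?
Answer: -541242 - √(148 - 2*I*√543) ≈ -5.4125e+5 + 1.8927*I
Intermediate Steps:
o(H) = √(148 - √2*√H) (o(H) = √(148 - √(H + H)) = √(148 - √(2*H)) = √(148 - √2*√H))
(540 + 1002)*(-351) - o(-1086) = (540 + 1002)*(-351) - √(148 - √2*√(-1086)) = 1542*(-351) - √(148 - √2*I*√1086) = -541242 - √(148 - 2*I*√543)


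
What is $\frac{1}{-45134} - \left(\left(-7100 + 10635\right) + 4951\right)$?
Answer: $- \frac{383007125}{45134} \approx -8486.0$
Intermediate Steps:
$\frac{1}{-45134} - \left(\left(-7100 + 10635\right) + 4951\right) = - \frac{1}{45134} - \left(3535 + 4951\right) = - \frac{1}{45134} - 8486 = - \frac{383007125}{45134}$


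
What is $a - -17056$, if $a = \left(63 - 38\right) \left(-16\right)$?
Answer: $16656$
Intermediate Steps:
$a = -400$ ($a = 25 \left(-16\right) = -400$)
$a - -17056 = -400 - -17056 = -400 + 17056 = 16656$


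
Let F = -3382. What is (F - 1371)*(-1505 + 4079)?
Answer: -12234222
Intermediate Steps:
(F - 1371)*(-1505 + 4079) = (-3382 - 1371)*(-1505 + 4079) = -4753*2574 = -12234222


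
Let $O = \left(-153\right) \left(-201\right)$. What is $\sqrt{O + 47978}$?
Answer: $\sqrt{78731} \approx 280.59$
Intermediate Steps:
$O = 30753$
$\sqrt{O + 47978} = \sqrt{30753 + 47978} = \sqrt{78731}$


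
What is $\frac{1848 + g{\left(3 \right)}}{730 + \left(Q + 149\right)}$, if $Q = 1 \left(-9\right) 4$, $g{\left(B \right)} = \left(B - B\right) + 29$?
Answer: $\frac{1877}{843} \approx 2.2266$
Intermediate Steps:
$g{\left(B \right)} = 29$ ($g{\left(B \right)} = 0 + 29 = 29$)
$Q = -36$ ($Q = \left(-9\right) 4 = -36$)
$\frac{1848 + g{\left(3 \right)}}{730 + \left(Q + 149\right)} = \frac{1848 + 29}{730 + \left(-36 + 149\right)} = \frac{1877}{730 + 113} = \frac{1877}{843}$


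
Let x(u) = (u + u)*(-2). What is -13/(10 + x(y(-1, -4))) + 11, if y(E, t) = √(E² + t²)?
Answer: 1011/86 + 13*√17/43 ≈ 13.002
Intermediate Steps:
x(u) = -4*u (x(u) = (2*u)*(-2) = -4*u)
-13/(10 + x(y(-1, -4))) + 11 = -13/(10 - 4*√((-1)² + (-4)²)) + 11 = -13/(10 - 4*√(1 + 16)) + 11 = -13/(10 - 4*√17) + 11 = 11 - 13/(10 - 4*√17)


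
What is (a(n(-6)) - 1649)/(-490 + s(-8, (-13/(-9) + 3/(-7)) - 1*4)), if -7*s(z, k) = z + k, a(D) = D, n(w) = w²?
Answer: 711333/215398 ≈ 3.3024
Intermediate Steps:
s(z, k) = -k/7 - z/7 (s(z, k) = -(z + k)/7 = -(k + z)/7 = -k/7 - z/7)
(a(n(-6)) - 1649)/(-490 + s(-8, (-13/(-9) + 3/(-7)) - 1*4)) = ((-6)² - 1649)/(-490 + (-((-13/(-9) + 3/(-7)) - 1*4)/7 - ⅐*(-8))) = (36 - 1649)/(-490 + (-((-13*(-⅑) + 3*(-⅐)) - 4)/7 + 8/7)) = -1613/(-490 + (-((13/9 - 3/7) - 4)/7 + 8/7)) = -1613/(-490 + (-(64/63 - 4)/7 + 8/7)) = -1613/(-490 + (-⅐*(-188/63) + 8/7)) = -1613/(-490 + (188/441 + 8/7)) = -1613/(-490 + 692/441) = -1613/(-215398/441) = -1613*(-441/215398) = 711333/215398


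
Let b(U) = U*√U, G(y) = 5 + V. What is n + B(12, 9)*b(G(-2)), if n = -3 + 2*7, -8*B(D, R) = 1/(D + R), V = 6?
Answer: 11 - 11*√11/168 ≈ 10.783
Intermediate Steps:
B(D, R) = -1/(8*(D + R))
G(y) = 11 (G(y) = 5 + 6 = 11)
b(U) = U^(3/2)
n = 11 (n = -3 + 14 = 11)
n + B(12, 9)*b(G(-2)) = 11 + (-1/(8*12 + 8*9))*11^(3/2) = 11 + (-1/(96 + 72))*(11*√11) = 11 + (-1/168)*(11*√11) = 11 + (-1*1/168)*(11*√11) = 11 - 11*√11/168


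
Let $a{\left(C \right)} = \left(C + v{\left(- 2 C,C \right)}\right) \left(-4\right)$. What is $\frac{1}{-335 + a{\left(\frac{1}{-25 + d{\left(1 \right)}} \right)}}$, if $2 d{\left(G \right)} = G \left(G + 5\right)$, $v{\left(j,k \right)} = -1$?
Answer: $- \frac{11}{3639} \approx -0.0030228$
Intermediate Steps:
$d{\left(G \right)} = \frac{G \left(5 + G\right)}{2}$ ($d{\left(G \right)} = \frac{G \left(G + 5\right)}{2} = \frac{G \left(5 + G\right)}{2}$)
$a{\left(C \right)} = 4 - 4 C$ ($a{\left(C \right)} = \left(C - 1\right) \left(-4\right) = \left(-1 + C\right) \left(-4\right) = 4 - 4 C$)
$\frac{1}{-335 + a{\left(\frac{1}{-25 + d{\left(1 \right)}} \right)}} = \frac{1}{-335 + \left(4 - \frac{4}{-25 + \frac{1}{2} \cdot 1 \left(5 + 1\right)}\right)} = \frac{1}{-335 + \left(4 - \frac{4}{-25 + \frac{1}{2} \cdot 1 \cdot 6}\right)} = \frac{1}{-335 + \left(4 - \frac{4}{-25 + 3}\right)} = \frac{1}{-335 + \left(4 - \frac{4}{-22}\right)} = \frac{1}{-335 + \left(4 - - \frac{2}{11}\right)} = \frac{1}{-335 + \left(4 + \frac{2}{11}\right)} = \frac{1}{-335 + \frac{46}{11}} = \frac{1}{- \frac{3639}{11}} = - \frac{11}{3639}$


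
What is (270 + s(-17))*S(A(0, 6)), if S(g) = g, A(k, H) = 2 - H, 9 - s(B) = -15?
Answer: -1176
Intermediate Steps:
s(B) = 24 (s(B) = 9 - 1*(-15) = 9 + 15 = 24)
(270 + s(-17))*S(A(0, 6)) = (270 + 24)*(2 - 1*6) = 294*(2 - 6) = 294*(-4) = -1176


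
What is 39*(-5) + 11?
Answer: -184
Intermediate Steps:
39*(-5) + 11 = -195 + 11 = -184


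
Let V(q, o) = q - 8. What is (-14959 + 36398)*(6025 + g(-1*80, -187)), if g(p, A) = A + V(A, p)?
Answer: 120980277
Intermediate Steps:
V(q, o) = -8 + q
g(p, A) = -8 + 2*A (g(p, A) = A + (-8 + A) = -8 + 2*A)
(-14959 + 36398)*(6025 + g(-1*80, -187)) = (-14959 + 36398)*(6025 + (-8 + 2*(-187))) = 21439*(6025 + (-8 - 374)) = 21439*(6025 - 382) = 21439*5643 = 120980277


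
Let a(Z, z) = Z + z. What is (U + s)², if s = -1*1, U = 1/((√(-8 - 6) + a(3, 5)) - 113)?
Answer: (-106 + I*√14)²/(-105 + I*√14)² ≈ 1.0191 + 0.00068435*I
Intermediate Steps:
U = 1/(-105 + I*√14) (U = 1/((√(-8 - 6) + (3 + 5)) - 113) = 1/((√(-14) + 8) - 113) = 1/((I*√14 + 8) - 113) = 1/((8 + I*√14) - 113) = 1/(-105 + I*√14) ≈ -0.0095117 - 0.00033895*I)
s = -1
(U + s)² = ((-15/1577 - I*√14/11039) - 1)² = (-1592/1577 - I*√14/11039)²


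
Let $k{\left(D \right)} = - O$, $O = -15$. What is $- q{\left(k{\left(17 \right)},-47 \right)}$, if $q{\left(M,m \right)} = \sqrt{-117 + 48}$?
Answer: $- i \sqrt{69} \approx - 8.3066 i$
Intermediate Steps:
$k{\left(D \right)} = 15$ ($k{\left(D \right)} = \left(-1\right) \left(-15\right) = 15$)
$q{\left(M,m \right)} = i \sqrt{69}$ ($q{\left(M,m \right)} = \sqrt{-69} = i \sqrt{69}$)
$- q{\left(k{\left(17 \right)},-47 \right)} = - i \sqrt{69}$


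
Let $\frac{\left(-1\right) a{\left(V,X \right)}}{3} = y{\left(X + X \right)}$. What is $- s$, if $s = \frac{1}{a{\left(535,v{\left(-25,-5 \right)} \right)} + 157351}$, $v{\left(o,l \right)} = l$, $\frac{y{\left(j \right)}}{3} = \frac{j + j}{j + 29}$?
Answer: $- \frac{19}{2989849} \approx -6.3548 \cdot 10^{-6}$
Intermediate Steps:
$y{\left(j \right)} = \frac{6 j}{29 + j}$ ($y{\left(j \right)} = 3 \frac{j + j}{j + 29} = 3 \frac{2 j}{29 + j} = \frac{6 j}{29 + j}$)
$a{\left(V,X \right)} = - \frac{36 X}{29 + 2 X}$ ($a{\left(V,X \right)} = - 3 \frac{6 \left(X + X\right)}{29 + \left(X + X\right)} = - 3 \frac{6 \cdot 2 X}{29 + 2 X} = - 3 \frac{12 X}{29 + 2 X} = - \frac{36 X}{29 + 2 X}$)
$s = \frac{19}{2989849}$ ($s = \frac{1}{\left(-36\right) \left(-5\right) \frac{1}{29 + 2 \left(-5\right)} + 157351} = \frac{1}{\left(-36\right) \left(-5\right) \frac{1}{29 - 10} + 157351} = \frac{1}{\left(-36\right) \left(-5\right) \frac{1}{19} + 157351} = \frac{1}{\frac{180}{19} + 157351} = \frac{1}{\frac{2989849}{19}} = \frac{19}{2989849} \approx 6.3548 \cdot 10^{-6}$)
$- s = \left(-1\right) \frac{19}{2989849} = - \frac{19}{2989849}$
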